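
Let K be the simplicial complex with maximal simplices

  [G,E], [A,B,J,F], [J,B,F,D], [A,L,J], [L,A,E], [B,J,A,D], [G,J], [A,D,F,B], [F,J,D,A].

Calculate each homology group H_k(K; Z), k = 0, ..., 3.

Order the vertices as A < B < D < E < F < G < J < L. Listing each simplex with vertices in this order, K has dimension 3 with simplices:

  0-simplices (8): A, B, D, E, F, G, J, L
  1-simplices (16): AB, AD, AE, AF, AJ, AL, BD, BF, BJ, DF, DJ, EG, EL, FJ, GJ, JL
  2-simplices (12): ABD, ABF, ABJ, ADF, ADJ, AEL, AFJ, AJL, BDF, BDJ, BFJ, DFJ
  3-simplices (5): ABDF, ABDJ, ABFJ, ADFJ, BDFJ

Hence C_0 ≅ Z^8, C_1 ≅ Z^16, C_2 ≅ Z^12, C_3 ≅ Z^5.

The boundary map ∂_1: C_1 → C_0 sends each edge [p,q] (with p < q) to q − p. For instance
  ∂AJ = J − A.
As a 8×16 matrix over Z this has rank 7, with invariant factors (1,1,1,1,1,1,1).

The boundary map ∂_2: C_2 → C_1 acts by ∂[p,q,r] = [q,r] − [p,r] + [p,q]. For instance
  ∂AFJ = FJ − AJ + AF,
  ∂AEL = EL − AL + AE.
As a 16×12 matrix over Z this has rank 8, with invariant factors (1,1,1,1,1,1,1,1).

∂_3: C_3 → C_2 sends each 3-simplex σ to the alternating sum Σ_i (−1)^i (σ with its i-th vertex removed). For instance
  ∂BDFJ = DFJ − BFJ + BDJ − BDF,
  ∂ABFJ = BFJ − AFJ + ABJ − ABF.
This gives a 12×5 integer matrix of rank 4; reducing to Smith normal form yields diagonal entries (1,1,1,1).

From H_k ≅ ker(∂_k) / im(∂_{k+1}) we obtain:

  H_0: rank C_0 − rank ∂_1 = 8 − 7 = 1, and the invariant factors of ∂_1 are all 1, so H_0 ≅ Z.
  H_1: rank ker ∂_1 − rank ∂_2 = (16 − 7) − 8 = 1, and the invariant factors of ∂_2 are all 1, so H_1 ≅ Z.
  H_2: rank ker ∂_2 − rank ∂_3 = (12 − 8) − 4 = 0, and the invariant factors of ∂_3 are all 1, so H_2 ≅ 0.
  H_3: rank ker ∂_3 − rank ∂_4 = (5 − 4) − 0 = 1, and there is no ∂_4, so H_3 ≅ Z.

H_0 = Z,  H_1 = Z,  H_2 = 0,  H_3 = Z.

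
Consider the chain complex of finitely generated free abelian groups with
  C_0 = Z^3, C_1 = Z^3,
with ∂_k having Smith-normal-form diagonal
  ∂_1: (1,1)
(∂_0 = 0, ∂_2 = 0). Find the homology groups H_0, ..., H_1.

H_0 ≅ Z,  H_1 ≅ Z.

H_0: b_0 = 3 − 0 − 2 = 1; torsion from ∂_1 factors > 1: none. So H_0 ≅ Z.
H_1: b_1 = 3 − 2 − 0 = 1; torsion from ∂_2 factors > 1: none. So H_1 ≅ Z.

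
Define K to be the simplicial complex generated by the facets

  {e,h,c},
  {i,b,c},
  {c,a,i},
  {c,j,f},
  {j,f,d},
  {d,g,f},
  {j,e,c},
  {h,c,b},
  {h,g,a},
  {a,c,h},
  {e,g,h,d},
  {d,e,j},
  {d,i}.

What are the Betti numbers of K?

Fix the vertex order a < b < c < d < e < f < g < h < i < j and write every simplex with vertices in increasing order. Then dim K = 3 and the simplices of K are:

  0-simplices (10): a, b, c, d, e, f, g, h, i, j
  1-simplices (24): ac, ag, ah, ai, bc, bh, bi, ce, cf, ch, ci, cj, de, df, dg, dh, di, dj, eg, eh, ej, fg, fj, gh
  2-simplices (15): ach, aci, agh, bch, bci, ceh, cej, cfj, deg, deh, dej, dfg, dfj, dgh, egh
  3-simplices (1): degh

Hence C_0 ≅ Z^10, C_1 ≅ Z^24, C_2 ≅ Z^15, C_3 ≅ Z^1.

Boundary ∂_1: C_1 → C_0 is given by ∂[p,q] = [q] − [p].
This gives a 10×24 integer matrix of rank 9; reducing to Smith normal form yields diagonal entries (1,1,1,1,1,1,1,1,1).

∂_2: C_2 → C_1 sends each 2-simplex [p,q,r] to [q,r] − [p,r] + [p,q]. For instance
  ∂ceh = eh − ch + ce,
  ∂ach = ch − ah + ac.
As a 24×15 matrix over Z this has rank 14, with invariant factors (1,1,1,1,1,1,1,1,1,1,1,1,1,1).

The boundary map ∂_3: C_3 → C_2 sends each 3-simplex σ to the alternating sum Σ_i (−1)^i (σ with its i-th vertex removed). For instance
  ∂degh = egh − dgh + deh − deg.
The 15×1 boundary matrix has rank 1 and Smith normal form diag(1).

From H_k ≅ ker(∂_k) / im(∂_{k+1}) we obtain:

  H_0: rank C_0 − rank ∂_1 = 10 − 9 = 1, and the invariant factors of ∂_1 are all 1, so H_0 ≅ Z.
  H_1: rank ker ∂_1 − rank ∂_2 = (24 − 9) − 14 = 1, and the invariant factors of ∂_2 are all 1, so H_1 ≅ Z.
  H_2: rank ker ∂_2 − rank ∂_3 = (15 − 14) − 1 = 0, and the invariant factors of ∂_3 are all 1, so H_2 ≅ 0.
  H_3: rank ker ∂_3 − rank ∂_4 = (1 − 1) − 0 = 0, and there is no ∂_4, so H_3 ≅ 0.

Hence the Betti numbers are b_0 = 1, b_1 = 1, b_2 = 0, b_3 = 0.

b_0 = 1, b_1 = 1, b_2 = 0, b_3 = 0.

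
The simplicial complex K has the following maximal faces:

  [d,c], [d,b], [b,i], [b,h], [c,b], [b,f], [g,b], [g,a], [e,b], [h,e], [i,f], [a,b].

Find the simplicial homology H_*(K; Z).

H_0 = Z,  H_1 = Z^4.

Fix the vertex order a < b < c < d < e < f < g < h < i and write every simplex with vertices in increasing order. Then dim K = 1 and the simplices of K are:

  0-simplices (9): a, b, c, d, e, f, g, h, i
  1-simplices (12): ab, ag, bc, bd, be, bf, bg, bh, bi, cd, eh, fi

so the chain groups are C_0 ≅ Z^9, C_1 ≅ Z^12.

∂_1: C_1 → C_0 sends each edge [p,q] (with p < q) to q − p.
The resulting 9×12 matrix has rank 8, and its Smith normal form has invariant factors (1,1,1,1,1,1,1,1).

From H_k ≅ ker(∂_k) / im(∂_{k+1}) we obtain:

  H_0: rank C_0 − rank ∂_1 = 9 − 8 = 1, and the invariant factors of ∂_1 are all 1, so H_0 ≅ Z.
  H_1: rank ker ∂_1 − rank ∂_2 = (12 − 8) − 0 = 4, and there is no ∂_2, so H_1 ≅ Z^4.

As a check, the Euler characteristic is 9 − 12 = -3, which agrees with 1 − 4 = -3.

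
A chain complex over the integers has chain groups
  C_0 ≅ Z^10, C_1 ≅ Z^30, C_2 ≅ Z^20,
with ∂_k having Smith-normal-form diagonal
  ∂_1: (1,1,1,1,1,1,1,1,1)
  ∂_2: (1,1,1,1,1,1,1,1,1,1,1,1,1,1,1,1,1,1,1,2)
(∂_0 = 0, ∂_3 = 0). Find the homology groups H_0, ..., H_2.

H_0 ≅ Z,  H_1 ≅ Z ⊕ Z/2,  H_2 = 0.

H_0: b_0 = 10 − 0 − 9 = 1; torsion from ∂_1 factors > 1: none. So H_0 ≅ Z.
H_1: b_1 = 30 − 9 − 20 = 1; torsion from ∂_2 factors > 1: [2]. So H_1 ≅ Z ⊕ Z/2.
H_2: b_2 = 20 − 20 − 0 = 0; torsion from ∂_3 factors > 1: none. So H_2 ≅ 0.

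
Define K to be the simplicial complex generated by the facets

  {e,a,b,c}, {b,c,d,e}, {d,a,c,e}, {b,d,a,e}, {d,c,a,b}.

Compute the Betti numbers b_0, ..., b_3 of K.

We work with the vertex ordering a < b < c < d < e. The simplices of K, each written with vertices in increasing order, are:

  0-simplices (5): a, b, c, d, e
  1-simplices (10): ab, ac, ad, ae, bc, bd, be, cd, ce, de
  2-simplices (10): abc, abd, abe, acd, ace, ade, bcd, bce, bde, cde
  3-simplices (5): abcd, abce, abde, acde, bcde

giving chain groups C_0 ≅ Z^5, C_1 ≅ Z^10, C_2 ≅ Z^10, C_3 ≅ Z^5.

Boundary ∂_1: C_1 → C_0 sends each edge [p,q] (with p < q) to q − p. For instance
  ∂ae = e − a.
As a 5×10 matrix over Z this has rank 4, with invariant factors (1,1,1,1).

The boundary map ∂_2: C_2 → C_1 sends each 2-simplex [p,q,r] to [q,r] − [p,r] + [p,q]. For instance
  ∂abe = be − ae + ab,
  ∂ade = de − ae + ad.
The 10×10 boundary matrix has rank 6 and Smith normal form diag(1,1,1,1,1,1).

Boundary ∂_3: C_3 → C_2 sends each 3-simplex σ to the alternating sum Σ_i (−1)^i (σ with its i-th vertex removed). For instance
  ∂abce = bce − ace + abe − abc,
  ∂acde = cde − ade + ace − acd.
As a 10×5 matrix over Z this has rank 4, with invariant factors (1,1,1,1).

Computing H_k = (kernel of ∂_k) / (image of ∂_{k+1}):

  H_0: rank C_0 − rank ∂_1 = 5 − 4 = 1, and the invariant factors of ∂_1 are all 1, so H_0 ≅ Z.
  H_1: rank ker ∂_1 − rank ∂_2 = (10 − 4) − 6 = 0, and the invariant factors of ∂_2 are all 1, so H_1 ≅ 0.
  H_2: rank ker ∂_2 − rank ∂_3 = (10 − 6) − 4 = 0, and the invariant factors of ∂_3 are all 1, so H_2 ≅ 0.
  H_3: rank ker ∂_3 − rank ∂_4 = (5 − 4) − 0 = 1, and there is no ∂_4, so H_3 ≅ Z.

(K is a triangulation of the 3-sphere S^3.)

Hence the Betti numbers are b_0 = 1, b_1 = 0, b_2 = 0, b_3 = 1.

b_0 = 1, b_1 = 0, b_2 = 0, b_3 = 1.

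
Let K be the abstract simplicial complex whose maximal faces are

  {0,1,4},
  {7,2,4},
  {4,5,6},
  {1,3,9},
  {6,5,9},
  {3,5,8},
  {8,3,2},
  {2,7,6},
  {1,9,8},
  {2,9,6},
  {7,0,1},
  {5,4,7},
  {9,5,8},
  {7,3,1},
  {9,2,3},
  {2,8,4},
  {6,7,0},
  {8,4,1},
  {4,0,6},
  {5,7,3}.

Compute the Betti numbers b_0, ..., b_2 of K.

We work with the vertex ordering 0 < 1 < 2 < 3 < 4 < 5 < 6 < 7 < 8 < 9. The simplices of K, each written with vertices in increasing order, are:

  0-simplices (10): [0], [1], [2], [3], [4], [5], [6], [7], [8], [9]
  1-simplices (30): (30 of them)
  2-simplices (20): (20 of them)

so the chain groups are C_0 ≅ Z^10, C_1 ≅ Z^30, C_2 ≅ Z^20.

The boundary map ∂_1: C_1 → C_0 sends each edge [p,q] (with p < q) to q − p.
The resulting 10×30 matrix has rank 9, and its Smith normal form has invariant factors (1,1,1,1,1,1,1,1,1).

Boundary ∂_2: C_2 → C_1 maps a triangle to the signed sum of its edges. For instance
  ∂[2,3,8] = [3,8] − [2,8] + [2,3],
  ∂[2,6,7] = [6,7] − [2,7] + [2,6].
This gives a 30×20 integer matrix of rank 20; reducing to Smith normal form yields diagonal entries (1,1,1,1,1,1,1,1,1,1,1,1,1,1,1,1,1,1,1,2).

Computing H_k = (kernel of ∂_k) / (image of ∂_{k+1}):

  H_0: rank C_0 − rank ∂_1 = 10 − 9 = 1, and the invariant factors of ∂_1 are all 1, so H_0 ≅ Z.
  H_1: rank ker ∂_1 − rank ∂_2 = (30 − 9) − 20 = 1, and ∂_2 has invariant factor 2 > 1, so H_1 ≅ Z × Z/2.
  H_2: rank ker ∂_2 − rank ∂_3 = (20 − 20) − 0 = 0, and there is no ∂_3, so H_2 ≅ 0.

Hence the Betti numbers are b_0 = 1, b_1 = 1, b_2 = 0.

b_0 = 1, b_1 = 1, b_2 = 0.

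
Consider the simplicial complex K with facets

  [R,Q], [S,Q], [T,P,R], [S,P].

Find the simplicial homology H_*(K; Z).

H_0 = Z,  H_1 = Z,  H_2 = 0.

We work with the vertex ordering P < Q < R < S < T. The simplices of K, each written with vertices in increasing order, are:

  0-simplices (5): P, Q, R, S, T
  1-simplices (6): PR, PS, PT, QR, QS, RT
  2-simplices (1): PRT

Hence C_0 ≅ Z^5, C_1 ≅ Z^6, C_2 ≅ Z^1.

Boundary ∂_1: C_1 → C_0 is given by ∂[p,q] = [q] − [p]. For instance
  ∂PT = T − P.
As a 5×6 matrix over Z this has rank 4, with invariant factors (1,1,1,1).

∂_2: C_2 → C_1 maps a triangle to the signed sum of its edges. For instance
  ∂PRT = RT − PT + PR.
The 6×1 boundary matrix has rank 1 and Smith normal form diag(1).

From H_k ≅ ker(∂_k) / im(∂_{k+1}) we obtain:

  H_0: rank C_0 − rank ∂_1 = 5 − 4 = 1, and the invariant factors of ∂_1 are all 1, so H_0 ≅ Z.
  H_1: rank ker ∂_1 − rank ∂_2 = (6 − 4) − 1 = 1, and the invariant factors of ∂_2 are all 1, so H_1 ≅ Z.
  H_2: rank ker ∂_2 − rank ∂_3 = (1 − 1) − 0 = 0, and there is no ∂_3, so H_2 ≅ 0.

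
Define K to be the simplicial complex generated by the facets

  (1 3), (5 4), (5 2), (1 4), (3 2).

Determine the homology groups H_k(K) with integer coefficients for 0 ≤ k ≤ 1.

H_0 = Z,  H_1 = Z.

Take the total order 1 < 2 < 3 < 4 < 5 on the vertex set. Then K (dimension 1) consists of the simplices:

  0-simplices (5): [1], [2], [3], [4], [5]
  1-simplices (5): [1,3], [1,4], [2,3], [2,5], [4,5]

Hence C_0 ≅ Z^5, C_1 ≅ Z^5.

∂_1: C_1 → C_0 sends each edge [p,q] (with p < q) to q − p. For instance
  ∂[2,5] = [5] − [2].
The resulting 5×5 matrix has rank 4, and its Smith normal form has invariant factors (1,1,1,1).

Computing H_k = (kernel of ∂_k) / (image of ∂_{k+1}):

  H_0: rank C_0 − rank ∂_1 = 5 − 4 = 1, and the invariant factors of ∂_1 are all 1, so H_0 = Z.
  H_1: rank ker ∂_1 − rank ∂_2 = (5 − 4) − 0 = 1, and there is no ∂_2, so H_1 = Z.

As a check, the Euler characteristic is 5 − 5 = 0, which agrees with 1 − 1 = 0.
(K is a triangulation of the circle S^1.)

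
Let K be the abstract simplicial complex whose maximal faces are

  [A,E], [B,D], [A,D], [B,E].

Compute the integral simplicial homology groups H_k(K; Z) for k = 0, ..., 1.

Order the vertices as A < B < D < E. Listing each simplex with vertices in this order, K has dimension 1 with simplices:

  0-simplices (4): A, B, D, E
  1-simplices (4): AD, AE, BD, BE

so the chain groups are C_0 ≅ Z^4, C_1 ≅ Z^4.

∂_1: C_1 → C_0 sends each edge [p,q] (with p < q) to q − p. For instance
  ∂AE = E − A.
This gives a 4×4 integer matrix of rank 3; reducing to Smith normal form yields diagonal entries (1,1,1).

Now H_k = ker ∂_k / im ∂_{k+1}, so:

  H_0: rank C_0 − rank ∂_1 = 4 − 3 = 1, and the invariant factors of ∂_1 are all 1, so H_0 ≅ Z.
  H_1: rank ker ∂_1 − rank ∂_2 = (4 − 3) − 0 = 1, and there is no ∂_2, so H_1 ≅ Z.

H_0 = Z,  H_1 = Z.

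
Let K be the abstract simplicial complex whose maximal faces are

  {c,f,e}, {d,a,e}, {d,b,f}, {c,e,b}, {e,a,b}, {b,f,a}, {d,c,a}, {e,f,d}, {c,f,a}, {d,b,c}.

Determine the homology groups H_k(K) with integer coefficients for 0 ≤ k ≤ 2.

H_0 ≅ Z,  H_1 ≅ Z/2Z,  H_2 = 0.

Fix the vertex order a < b < c < d < e < f and write every simplex with vertices in increasing order. Then dim K = 2 and the simplices of K are:

  0-simplices (6): a, b, c, d, e, f
  1-simplices (15): ab, ac, ad, ae, af, bc, bd, be, bf, cd, ce, cf, de, df, ef
  2-simplices (10): abe, abf, acd, acf, ade, bcd, bce, bdf, cef, def

giving chain groups C_0 ≅ Z^6, C_1 ≅ Z^15, C_2 ≅ Z^10.

Boundary ∂_1: C_1 → C_0 sends each edge [p,q] (with p < q) to q − p. For instance
  ∂ad = d − a.
As a 6×15 matrix over Z this has rank 5, with invariant factors (1,1,1,1,1).

The boundary map ∂_2: C_2 → C_1 acts by ∂[p,q,r] = [q,r] − [p,r] + [p,q]. For instance
  ∂cef = ef − cf + ce,
  ∂bcd = cd − bd + bc.
This gives a 15×10 integer matrix of rank 10; reducing to Smith normal form yields diagonal entries (1,1,1,1,1,1,1,1,1,2).

Now H_k = ker ∂_k / im ∂_{k+1}, so:

  H_0: rank C_0 − rank ∂_1 = 6 − 5 = 1, and the invariant factors of ∂_1 are all 1, so H_0 = Z.
  H_1: rank ker ∂_1 − rank ∂_2 = (15 − 5) − 10 = 0, and ∂_2 has invariant factor 2 > 1, so H_1 = Z/2Z.
  H_2: rank ker ∂_2 − rank ∂_3 = (10 − 10) − 0 = 0, and there is no ∂_3, so H_2 = 0.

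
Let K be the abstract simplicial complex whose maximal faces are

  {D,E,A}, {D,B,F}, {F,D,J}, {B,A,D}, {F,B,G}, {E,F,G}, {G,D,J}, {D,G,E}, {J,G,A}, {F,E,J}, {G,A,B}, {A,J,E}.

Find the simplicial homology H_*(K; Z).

Fix the vertex order A < B < D < E < F < G < J and write every simplex with vertices in increasing order. Then dim K = 2 and the simplices of K are:

  0-simplices (7): A, B, D, E, F, G, J
  1-simplices (18): AB, AD, AE, AG, AJ, BD, BF, BG, DE, DF, DG, DJ, EF, EG, EJ, FG, FJ, GJ
  2-simplices (12): ABD, ABG, ADE, AEJ, AGJ, BDF, BFG, DEG, DFJ, DGJ, EFG, EFJ

Hence C_0 ≅ Z^7, C_1 ≅ Z^18, C_2 ≅ Z^12.

The boundary map ∂_1: C_1 → C_0 maps an edge to its endpoints' difference, ∂[p,q] = q − p.
This gives a 7×18 integer matrix of rank 6; reducing to Smith normal form yields diagonal entries (1,1,1,1,1,1).

∂_2: C_2 → C_1 maps a triangle to the signed sum of its edges. For instance
  ∂EFG = FG − EG + EF,
  ∂AEJ = EJ − AJ + AE.
As a 18×12 matrix over Z this has rank 12, with invariant factors (1,1,1,1,1,1,1,1,1,1,1,2).

Reading off H_k = ker ∂_k / im ∂_{k+1}:

  H_0: rank C_0 − rank ∂_1 = 7 − 6 = 1, and the invariant factors of ∂_1 are all 1, so H_0 ≅ Z.
  H_1: rank ker ∂_1 − rank ∂_2 = (18 − 6) − 12 = 0, and ∂_2 has invariant factor 2 > 1, so H_1 ≅ Z/2Z.
  H_2: rank ker ∂_2 − rank ∂_3 = (12 − 12) − 0 = 0, and there is no ∂_3, so H_2 ≅ 0.

H_0 ≅ Z,  H_1 ≅ Z/2Z,  H_2 = 0.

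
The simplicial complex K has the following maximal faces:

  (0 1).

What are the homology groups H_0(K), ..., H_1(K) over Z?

Order the vertices as 0 < 1. Listing each simplex with vertices in this order, K has dimension 1 with simplices:

  0-simplices (2): [0], [1]
  1-simplices (1): [0,1]

so the chain groups are C_0 ≅ Z^2, C_1 ≅ Z^1.

The boundary map ∂_1: C_1 → C_0 maps an edge to its endpoints' difference, ∂[p,q] = q − p. For instance
  ∂[0,1] = [1] − [0].
The 2×1 boundary matrix has rank 1 and Smith normal form diag(1).

Now H_k = ker ∂_k / im ∂_{k+1}, so:

  H_0: rank C_0 − rank ∂_1 = 2 − 1 = 1, and the invariant factors of ∂_1 are all 1, so H_0 = Z.
  H_1: rank ker ∂_1 − rank ∂_2 = (1 − 1) − 0 = 0, and there is no ∂_2, so H_1 = 0.

As a check, the Euler characteristic is 2 − 1 = 1, which agrees with 1 − 0 = 1.
(K is a triangulation of the 1-simplex.)

H_0 ≅ Z,  H_1 = 0.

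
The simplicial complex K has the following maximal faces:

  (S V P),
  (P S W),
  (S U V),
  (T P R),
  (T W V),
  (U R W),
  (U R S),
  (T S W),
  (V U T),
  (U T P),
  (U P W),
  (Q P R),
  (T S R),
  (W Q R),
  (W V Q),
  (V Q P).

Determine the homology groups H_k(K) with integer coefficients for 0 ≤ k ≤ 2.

Fix the vertex order P < Q < R < S < T < U < V < W and write every simplex with vertices in increasing order. Then dim K = 2 and the simplices of K are:

  0-simplices (8): P, Q, R, S, T, U, V, W
  1-simplices (24): PQ, PR, PS, PT, PU, PV, PW, QR, QV, QW, RS, RT, RU, RW, ST, SU, SV, SW, TU, TV, TW, UV, UW, VW
  2-simplices (16): PQR, PQV, PRT, PSV, PSW, PTU, PUW, QRW, QVW, RST, RSU, RUW, STW, SUV, TUV, TVW

Hence C_0 ≅ Z^8, C_1 ≅ Z^24, C_2 ≅ Z^16.

∂_1: C_1 → C_0 sends each edge [p,q] (with p < q) to q − p.
This gives a 8×24 integer matrix of rank 7; reducing to Smith normal form yields diagonal entries (1,1,1,1,1,1,1).

Boundary ∂_2: C_2 → C_1 acts by ∂[p,q,r] = [q,r] − [p,r] + [p,q]. For instance
  ∂PSW = SW − PW + PS,
  ∂QRW = RW − QW + QR.
The resulting 24×16 matrix has rank 15, and its Smith normal form has invariant factors (1,1,1,1,1,1,1,1,1,1,1,1,1,1,1).

From H_k ≅ ker(∂_k) / im(∂_{k+1}) we obtain:

  H_0: rank C_0 − rank ∂_1 = 8 − 7 = 1, and the invariant factors of ∂_1 are all 1, so H_0 ≅ Z.
  H_1: rank ker ∂_1 − rank ∂_2 = (24 − 7) − 15 = 2, and the invariant factors of ∂_2 are all 1, so H_1 ≅ Z^2.
  H_2: rank ker ∂_2 − rank ∂_3 = (16 − 15) − 0 = 1, and there is no ∂_3, so H_2 ≅ Z.

H_0 ≅ Z,  H_1 ≅ Z^2,  H_2 ≅ Z.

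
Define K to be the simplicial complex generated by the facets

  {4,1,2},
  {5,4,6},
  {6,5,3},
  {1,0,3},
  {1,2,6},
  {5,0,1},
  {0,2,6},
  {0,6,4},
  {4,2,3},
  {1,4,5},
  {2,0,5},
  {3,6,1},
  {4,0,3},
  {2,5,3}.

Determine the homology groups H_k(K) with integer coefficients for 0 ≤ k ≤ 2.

We work with the vertex ordering 0 < 1 < 2 < 3 < 4 < 5 < 6. The simplices of K, each written with vertices in increasing order, are:

  0-simplices (7): [0], [1], [2], [3], [4], [5], [6]
  1-simplices (21): [0,1], [0,2], [0,3], [0,4], [0,5], [0,6], [1,2], [1,3], [1,4], [1,5], [1,6], [2,3], [2,4], [2,5], [2,6], [3,4], [3,5], [3,6], [4,5], [4,6], [5,6]
  2-simplices (14): [0,1,3], [0,1,5], [0,2,5], [0,2,6], [0,3,4], [0,4,6], [1,2,4], [1,2,6], [1,3,6], [1,4,5], [2,3,4], [2,3,5], [3,5,6], [4,5,6]

so the chain groups are C_0 ≅ Z^7, C_1 ≅ Z^21, C_2 ≅ Z^14.

∂_1: C_1 → C_0 is given by ∂[p,q] = [q] − [p].
This gives a 7×21 integer matrix of rank 6; reducing to Smith normal form yields diagonal entries (1,1,1,1,1,1).

The boundary map ∂_2: C_2 → C_1 acts by ∂[p,q,r] = [q,r] − [p,r] + [p,q]. For instance
  ∂[2,3,5] = [3,5] − [2,5] + [2,3],
  ∂[1,2,4] = [2,4] − [1,4] + [1,2].
This gives a 21×14 integer matrix of rank 13; reducing to Smith normal form yields diagonal entries (1,1,1,1,1,1,1,1,1,1,1,1,1).

Reading off H_k = ker ∂_k / im ∂_{k+1}:

  H_0: rank C_0 − rank ∂_1 = 7 − 6 = 1, and the invariant factors of ∂_1 are all 1, so H_0 = Z.
  H_1: rank ker ∂_1 − rank ∂_2 = (21 − 6) − 13 = 2, and the invariant factors of ∂_2 are all 1, so H_1 = Z^2.
  H_2: rank ker ∂_2 − rank ∂_3 = (14 − 13) − 0 = 1, and there is no ∂_3, so H_2 = Z.

As a check, the Euler characteristic is 7 − 21 + 14 = 0, which agrees with 1 − 2 + 1 = 0.

H_0 ≅ Z,  H_1 ≅ Z^2,  H_2 ≅ Z.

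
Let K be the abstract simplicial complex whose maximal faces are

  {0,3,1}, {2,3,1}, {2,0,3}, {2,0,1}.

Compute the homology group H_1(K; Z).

H_1 ≅ 0.

Take the total order 0 < 1 < 2 < 3 on the vertex set. Then K (dimension 2) consists of the simplices:

  0-simplices (4): [0], [1], [2], [3]
  1-simplices (6): [0,1], [0,2], [0,3], [1,2], [1,3], [2,3]
  2-simplices (4): [0,1,2], [0,1,3], [0,2,3], [1,2,3]

Hence C_0 ≅ Z^4, C_1 ≅ Z^6, C_2 ≅ Z^4.

∂_1: C_1 → C_0 maps an edge to its endpoints' difference, ∂[p,q] = q − p. For instance
  ∂[1,3] = [3] − [1].
The resulting 4×6 matrix has rank 3, and its Smith normal form has invariant factors (1,1,1).

The boundary map ∂_2: C_2 → C_1 acts by ∂[p,q,r] = [q,r] − [p,r] + [p,q]. For instance
  ∂[0,2,3] = [2,3] − [0,3] + [0,2],
  ∂[0,1,3] = [1,3] − [0,3] + [0,1].
The resulting 6×4 matrix has rank 3, and its Smith normal form has invariant factors (1,1,1).

Reading off H_k = ker ∂_k / im ∂_{k+1}:

  H_1: rank ker ∂_1 − rank ∂_2 = (6 − 3) − 3 = 0, and the invariant factors of ∂_2 are all 1, so H_1 = 0.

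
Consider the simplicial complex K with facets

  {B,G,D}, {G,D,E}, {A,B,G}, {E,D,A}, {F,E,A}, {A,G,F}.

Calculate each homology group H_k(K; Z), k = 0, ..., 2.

We work with the vertex ordering A < B < D < E < F < G. The simplices of K, each written with vertices in increasing order, are:

  0-simplices (6): A, B, D, E, F, G
  1-simplices (12): AB, AD, AE, AF, AG, BD, BG, DE, DG, EF, EG, FG
  2-simplices (6): ABG, ADE, AEF, AFG, BDG, DEG

giving chain groups C_0 ≅ Z^6, C_1 ≅ Z^12, C_2 ≅ Z^6.

Boundary ∂_1: C_1 → C_0 is given by ∂[p,q] = [q] − [p].
The resulting 6×12 matrix has rank 5, and its Smith normal form has invariant factors (1,1,1,1,1).

Boundary ∂_2: C_2 → C_1 maps a triangle to the signed sum of its edges. For instance
  ∂AFG = FG − AG + AF,
  ∂ABG = BG − AG + AB.
The resulting 12×6 matrix has rank 6, and its Smith normal form has invariant factors (1,1,1,1,1,1).

Computing H_k = (kernel of ∂_k) / (image of ∂_{k+1}):

  H_0: rank C_0 − rank ∂_1 = 6 − 5 = 1, and the invariant factors of ∂_1 are all 1, so H_0 = Z.
  H_1: rank ker ∂_1 − rank ∂_2 = (12 − 5) − 6 = 1, and the invariant factors of ∂_2 are all 1, so H_1 = Z.
  H_2: rank ker ∂_2 − rank ∂_3 = (6 − 6) − 0 = 0, and there is no ∂_3, so H_2 = 0.

H_0 = Z,  H_1 = Z,  H_2 = 0.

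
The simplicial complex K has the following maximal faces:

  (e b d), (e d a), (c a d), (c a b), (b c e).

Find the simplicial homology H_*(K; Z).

H_0 = Z,  H_1 = Z,  H_2 = 0.

Fix the vertex order a < b < c < d < e and write every simplex with vertices in increasing order. Then dim K = 2 and the simplices of K are:

  0-simplices (5): a, b, c, d, e
  1-simplices (10): ab, ac, ad, ae, bc, bd, be, cd, ce, de
  2-simplices (5): abc, acd, ade, bce, bde

giving chain groups C_0 ≅ Z^5, C_1 ≅ Z^10, C_2 ≅ Z^5.

Boundary ∂_1: C_1 → C_0 is given by ∂[p,q] = [q] − [p].
As a 5×10 matrix over Z this has rank 4, with invariant factors (1,1,1,1).

∂_2: C_2 → C_1 sends each 2-simplex [p,q,r] to [q,r] − [p,r] + [p,q]. For instance
  ∂acd = cd − ad + ac,
  ∂abc = bc − ac + ab.
The resulting 10×5 matrix has rank 5, and its Smith normal form has invariant factors (1,1,1,1,1).

Now H_k = ker ∂_k / im ∂_{k+1}, so:

  H_0: rank C_0 − rank ∂_1 = 5 − 4 = 1, and the invariant factors of ∂_1 are all 1, so H_0 = Z.
  H_1: rank ker ∂_1 − rank ∂_2 = (10 − 4) − 5 = 1, and the invariant factors of ∂_2 are all 1, so H_1 = Z.
  H_2: rank ker ∂_2 − rank ∂_3 = (5 − 5) − 0 = 0, and there is no ∂_3, so H_2 = 0.

(K is a triangulation of the Möbius band.)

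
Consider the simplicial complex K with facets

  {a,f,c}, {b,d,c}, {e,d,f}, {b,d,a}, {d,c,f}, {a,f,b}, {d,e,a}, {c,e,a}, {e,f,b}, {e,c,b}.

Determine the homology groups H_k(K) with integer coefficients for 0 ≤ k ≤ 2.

Fix the vertex order a < b < c < d < e < f and write every simplex with vertices in increasing order. Then dim K = 2 and the simplices of K are:

  0-simplices (6): a, b, c, d, e, f
  1-simplices (15): ab, ac, ad, ae, af, bc, bd, be, bf, cd, ce, cf, de, df, ef
  2-simplices (10): abd, abf, ace, acf, ade, bcd, bce, bef, cdf, def

giving chain groups C_0 ≅ Z^6, C_1 ≅ Z^15, C_2 ≅ Z^10.

∂_1: C_1 → C_0 is given by ∂[p,q] = [q] − [p].
The 6×15 boundary matrix has rank 5 and Smith normal form diag(1,1,1,1,1).

The boundary map ∂_2: C_2 → C_1 maps a triangle to the signed sum of its edges. For instance
  ∂bcd = cd − bd + bc,
  ∂abd = bd − ad + ab.
This gives a 15×10 integer matrix of rank 10; reducing to Smith normal form yields diagonal entries (1,1,1,1,1,1,1,1,1,2).

Now H_k = ker ∂_k / im ∂_{k+1}, so:

  H_0: rank C_0 − rank ∂_1 = 6 − 5 = 1, and the invariant factors of ∂_1 are all 1, so H_0 ≅ Z.
  H_1: rank ker ∂_1 − rank ∂_2 = (15 − 5) − 10 = 0, and ∂_2 has invariant factor 2 > 1, so H_1 ≅ Z/2Z.
  H_2: rank ker ∂_2 − rank ∂_3 = (10 − 10) − 0 = 0, and there is no ∂_3, so H_2 ≅ 0.

(K is a triangulation of the real projective plane RP^2.)

H_0 = Z,  H_1 = Z/2Z,  H_2 = 0.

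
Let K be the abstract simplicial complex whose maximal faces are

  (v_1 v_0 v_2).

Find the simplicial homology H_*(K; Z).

We work with the vertex ordering v_0 < v_1 < v_2. The simplices of K, each written with vertices in increasing order, are:

  0-simplices (3): [v_0], [v_1], [v_2]
  1-simplices (3): [v_0,v_1], [v_0,v_2], [v_1,v_2]
  2-simplices (1): [v_0,v_1,v_2]

Hence C_0 ≅ Z^3, C_1 ≅ Z^3, C_2 ≅ Z^1.

Boundary ∂_1: C_1 → C_0 is given by ∂[p,q] = [q] − [p].
The 3×3 boundary matrix has rank 2 and Smith normal form diag(1,1).

∂_2: C_2 → C_1 maps a triangle to the signed sum of its edges. For instance
  ∂[v_0,v_1,v_2] = [v_1,v_2] − [v_0,v_2] + [v_0,v_1].
The 3×1 boundary matrix has rank 1 and Smith normal form diag(1).

Reading off H_k = ker ∂_k / im ∂_{k+1}:

  H_0: rank C_0 − rank ∂_1 = 3 − 2 = 1, and the invariant factors of ∂_1 are all 1, so H_0 = Z.
  H_1: rank ker ∂_1 − rank ∂_2 = (3 − 2) − 1 = 0, and the invariant factors of ∂_2 are all 1, so H_1 = 0.
  H_2: rank ker ∂_2 − rank ∂_3 = (1 − 1) − 0 = 0, and there is no ∂_3, so H_2 = 0.

(K is a triangulation of the 2-simplex.)

H_0 ≅ Z,  H_1 = 0,  H_2 = 0.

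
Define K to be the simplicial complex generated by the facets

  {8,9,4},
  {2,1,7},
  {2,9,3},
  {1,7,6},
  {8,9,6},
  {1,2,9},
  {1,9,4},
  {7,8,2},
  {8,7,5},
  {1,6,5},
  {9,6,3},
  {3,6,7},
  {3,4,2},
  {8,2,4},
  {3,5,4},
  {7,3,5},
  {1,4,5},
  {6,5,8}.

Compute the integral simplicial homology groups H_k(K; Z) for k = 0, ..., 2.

H_0 ≅ Z,  H_1 ≅ Z ⊕ Z/2,  H_2 = 0.

K has 9 vertices, 27 edges, 18 triangles.
rank ∂_0 = 0, rank ∂_1 = 8 ⇒ b_0 = 9 − 0 − 8 = 1; all invariant factors of ∂_1 are 1 so no torsion. So H_0 = Z.
rank ∂_1 = 8, rank ∂_2 = 18 ⇒ b_1 = 27 − 8 − 18 = 1; ∂_2 has invariant factor(s) [2] giving torsion. So H_1 = Z ⊕ Z/2.
rank ∂_2 = 18, rank ∂_3 = 0 ⇒ b_2 = 18 − 18 − 0 = 0. So H_2 = 0.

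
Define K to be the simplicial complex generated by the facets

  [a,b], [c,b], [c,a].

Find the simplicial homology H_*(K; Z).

H_0 ≅ Z,  H_1 ≅ Z.

We work with the vertex ordering a < b < c. The simplices of K, each written with vertices in increasing order, are:

  0-simplices (3): a, b, c
  1-simplices (3): ab, ac, bc

so the chain groups are C_0 ≅ Z^3, C_1 ≅ Z^3.

The boundary map ∂_1: C_1 → C_0 maps an edge to its endpoints' difference, ∂[p,q] = q − p.
The resulting 3×3 matrix has rank 2, and its Smith normal form has invariant factors (1,1).

From H_k ≅ ker(∂_k) / im(∂_{k+1}) we obtain:

  H_0: rank C_0 − rank ∂_1 = 3 − 2 = 1, and the invariant factors of ∂_1 are all 1, so H_0 ≅ Z.
  H_1: rank ker ∂_1 − rank ∂_2 = (3 − 2) − 0 = 1, and there is no ∂_2, so H_1 ≅ Z.

(K is a triangulation of the circle S^1.)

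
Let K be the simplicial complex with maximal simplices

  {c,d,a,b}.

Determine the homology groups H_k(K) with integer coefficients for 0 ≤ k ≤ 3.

K has 4 vertices, 6 edges, 4 triangles, 1 3-simplex.
rank ∂_0 = 0, rank ∂_1 = 3 ⇒ b_0 = 4 − 0 − 3 = 1; all invariant factors of ∂_1 are 1 so no torsion. So H_0 ≅ Z.
rank ∂_1 = 3, rank ∂_2 = 3 ⇒ b_1 = 6 − 3 − 3 = 0; all invariant factors of ∂_2 are 1 so no torsion. So H_1 ≅ 0.
rank ∂_2 = 3, rank ∂_3 = 1 ⇒ b_2 = 4 − 3 − 1 = 0; all invariant factors of ∂_3 are 1 so no torsion. So H_2 ≅ 0.
rank ∂_3 = 1, rank ∂_4 = 0 ⇒ b_3 = 1 − 1 − 0 = 0. So H_3 ≅ 0.

H_0 ≅ Z,  H_1 = 0,  H_2 = 0,  H_3 = 0.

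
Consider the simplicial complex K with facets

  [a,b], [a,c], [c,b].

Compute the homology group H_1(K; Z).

H_1 ≅ Z.

Take the total order a < b < c on the vertex set. Then K (dimension 1) consists of the simplices:

  0-simplices (3): a, b, c
  1-simplices (3): ab, ac, bc

giving chain groups C_0 ≅ Z^3, C_1 ≅ Z^3.

The boundary map ∂_1: C_1 → C_0 is given by ∂[p,q] = [q] − [p]. For instance
  ∂bc = c − b.
The resulting 3×3 matrix has rank 2, and its Smith normal form has invariant factors (1,1).

Computing H_k = (kernel of ∂_k) / (image of ∂_{k+1}):

  H_1: rank ker ∂_1 − rank ∂_2 = (3 − 2) − 0 = 1, and there is no ∂_2, so H_1 = Z.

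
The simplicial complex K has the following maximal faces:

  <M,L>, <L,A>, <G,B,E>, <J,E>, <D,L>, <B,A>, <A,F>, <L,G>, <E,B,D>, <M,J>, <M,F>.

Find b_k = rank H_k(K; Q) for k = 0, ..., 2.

We work with the vertex ordering A < B < D < E < F < G < J < L < M. The simplices of K, each written with vertices in increasing order, are:

  0-simplices (9): A, B, D, E, F, G, J, L, M
  1-simplices (14): AB, AF, AL, BD, BE, BG, DE, DL, EG, EJ, FM, GL, JM, LM
  2-simplices (2): BDE, BEG

Hence C_0 ≅ Z^9, C_1 ≅ Z^14, C_2 ≅ Z^2.

The boundary map ∂_1: C_1 → C_0 maps an edge to its endpoints' difference, ∂[p,q] = q − p. For instance
  ∂EJ = J − E.
As a 9×14 matrix over Z this has rank 8, with invariant factors (1,1,1,1,1,1,1,1).

Boundary ∂_2: C_2 → C_1 maps a triangle to the signed sum of its edges. For instance
  ∂BEG = EG − BG + BE,
  ∂BDE = DE − BE + BD.
This gives a 14×2 integer matrix of rank 2; reducing to Smith normal form yields diagonal entries (1,1).

Computing H_k = (kernel of ∂_k) / (image of ∂_{k+1}):

  H_0: rank C_0 − rank ∂_1 = 9 − 8 = 1, and the invariant factors of ∂_1 are all 1, so H_0 ≅ Z.
  H_1: rank ker ∂_1 − rank ∂_2 = (14 − 8) − 2 = 4, and the invariant factors of ∂_2 are all 1, so H_1 ≅ Z^4.
  H_2: rank ker ∂_2 − rank ∂_3 = (2 − 2) − 0 = 0, and there is no ∂_3, so H_2 ≅ 0.

Hence the Betti numbers are b_0 = 1, b_1 = 4, b_2 = 0.

b_0 = 1, b_1 = 4, b_2 = 0.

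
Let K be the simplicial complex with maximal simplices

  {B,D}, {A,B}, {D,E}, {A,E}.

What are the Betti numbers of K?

Fix the vertex order A < B < D < E and write every simplex with vertices in increasing order. Then dim K = 1 and the simplices of K are:

  0-simplices (4): A, B, D, E
  1-simplices (4): AB, AE, BD, DE

Hence C_0 ≅ Z^4, C_1 ≅ Z^4.

Boundary ∂_1: C_1 → C_0 maps an edge to its endpoints' difference, ∂[p,q] = q − p. For instance
  ∂AB = B − A.
As a 4×4 matrix over Z this has rank 3, with invariant factors (1,1,1).

From H_k ≅ ker(∂_k) / im(∂_{k+1}) we obtain:

  H_0: rank C_0 − rank ∂_1 = 4 − 3 = 1, and the invariant factors of ∂_1 are all 1, so H_0 = Z.
  H_1: rank ker ∂_1 − rank ∂_2 = (4 − 3) − 0 = 1, and there is no ∂_2, so H_1 = Z.

As a check, the Euler characteristic is 4 − 4 = 0, which agrees with 1 − 1 = 0.

Hence the Betti numbers are b_0 = 1, b_1 = 1.

b_0 = 1, b_1 = 1.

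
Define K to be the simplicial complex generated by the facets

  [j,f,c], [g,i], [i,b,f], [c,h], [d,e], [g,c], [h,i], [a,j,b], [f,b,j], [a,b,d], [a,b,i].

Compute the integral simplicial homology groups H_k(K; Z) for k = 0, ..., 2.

We work with the vertex ordering a < b < c < d < e < f < g < h < i < j. The simplices of K, each written with vertices in increasing order, are:

  0-simplices (10): a, b, c, d, e, f, g, h, i, j
  1-simplices (17): ab, ad, ai, aj, bd, bf, bi, bj, cf, cg, ch, cj, de, fi, fj, gi, hi
  2-simplices (6): abd, abi, abj, bfi, bfj, cfj

so the chain groups are C_0 ≅ Z^10, C_1 ≅ Z^17, C_2 ≅ Z^6.

Boundary ∂_1: C_1 → C_0 maps an edge to its endpoints' difference, ∂[p,q] = q − p.
The 10×17 boundary matrix has rank 9 and Smith normal form diag(1,1,1,1,1,1,1,1,1).

The boundary map ∂_2: C_2 → C_1 acts by ∂[p,q,r] = [q,r] − [p,r] + [p,q]. For instance
  ∂abd = bd − ad + ab,
  ∂bfj = fj − bj + bf.
As a 17×6 matrix over Z this has rank 6, with invariant factors (1,1,1,1,1,1).

Computing H_k = (kernel of ∂_k) / (image of ∂_{k+1}):

  H_0: rank C_0 − rank ∂_1 = 10 − 9 = 1, and the invariant factors of ∂_1 are all 1, so H_0 ≅ Z.
  H_1: rank ker ∂_1 − rank ∂_2 = (17 − 9) − 6 = 2, and the invariant factors of ∂_2 are all 1, so H_1 ≅ Z^2.
  H_2: rank ker ∂_2 − rank ∂_3 = (6 − 6) − 0 = 0, and there is no ∂_3, so H_2 ≅ 0.

H_0 = Z,  H_1 = Z^2,  H_2 = 0.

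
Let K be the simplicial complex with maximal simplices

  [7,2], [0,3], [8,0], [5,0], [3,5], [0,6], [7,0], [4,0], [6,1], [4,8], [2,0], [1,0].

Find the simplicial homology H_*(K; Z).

H_0 ≅ Z,  H_1 ≅ Z^4.

Order the vertices as 0 < 1 < 2 < 3 < 4 < 5 < 6 < 7 < 8. Listing each simplex with vertices in this order, K has dimension 1 with simplices:

  0-simplices (9): [0], [1], [2], [3], [4], [5], [6], [7], [8]
  1-simplices (12): [0,1], [0,2], [0,3], [0,4], [0,5], [0,6], [0,7], [0,8], [1,6], [2,7], [3,5], [4,8]

so the chain groups are C_0 ≅ Z^9, C_1 ≅ Z^12.

Boundary ∂_1: C_1 → C_0 maps an edge to its endpoints' difference, ∂[p,q] = q − p.
This gives a 9×12 integer matrix of rank 8; reducing to Smith normal form yields diagonal entries (1,1,1,1,1,1,1,1).

Reading off H_k = ker ∂_k / im ∂_{k+1}:

  H_0: rank C_0 − rank ∂_1 = 9 − 8 = 1, and the invariant factors of ∂_1 are all 1, so H_0 ≅ Z.
  H_1: rank ker ∂_1 − rank ∂_2 = (12 − 8) − 0 = 4, and there is no ∂_2, so H_1 ≅ Z^4.

As a check, the Euler characteristic is 9 − 12 = -3, which agrees with 1 − 4 = -3.
(K is a triangulation of a wedge of 4 circles.)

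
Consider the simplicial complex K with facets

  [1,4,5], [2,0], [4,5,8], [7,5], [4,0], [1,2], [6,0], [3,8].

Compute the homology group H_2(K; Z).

We work with the vertex ordering 0 < 1 < 2 < 3 < 4 < 5 < 6 < 7 < 8. The simplices of K, each written with vertices in increasing order, are:

  0-simplices (9): [0], [1], [2], [3], [4], [5], [6], [7], [8]
  1-simplices (11): [0,2], [0,4], [0,6], [1,2], [1,4], [1,5], [3,8], [4,5], [4,8], [5,7], [5,8]
  2-simplices (2): [1,4,5], [4,5,8]

Hence C_0 ≅ Z^9, C_1 ≅ Z^11, C_2 ≅ Z^2.

The boundary map ∂_1: C_1 → C_0 sends each edge [p,q] (with p < q) to q − p.
The 9×11 boundary matrix has rank 8 and Smith normal form diag(1,1,1,1,1,1,1,1).

Boundary ∂_2: C_2 → C_1 acts by ∂[p,q,r] = [q,r] − [p,r] + [p,q]. For instance
  ∂[4,5,8] = [5,8] − [4,8] + [4,5],
  ∂[1,4,5] = [4,5] − [1,5] + [1,4].
The resulting 11×2 matrix has rank 2, and its Smith normal form has invariant factors (1,1).

Computing H_k = (kernel of ∂_k) / (image of ∂_{k+1}):

  H_2: rank ker ∂_2 − rank ∂_3 = (2 − 2) − 0 = 0, and there is no ∂_3, so H_2 ≅ 0.

H_2 ≅ 0.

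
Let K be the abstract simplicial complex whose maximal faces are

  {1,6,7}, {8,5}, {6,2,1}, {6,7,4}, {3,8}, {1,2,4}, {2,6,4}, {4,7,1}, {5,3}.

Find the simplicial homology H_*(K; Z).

Take the total order 1 < 2 < 3 < 4 < 5 < 6 < 7 < 8 on the vertex set. Then K (dimension 2) consists of the simplices:

  0-simplices (8): [1], [2], [3], [4], [5], [6], [7], [8]
  1-simplices (12): [1,2], [1,4], [1,6], [1,7], [2,4], [2,6], [3,5], [3,8], [4,6], [4,7], [5,8], [6,7]
  2-simplices (6): [1,2,4], [1,2,6], [1,4,7], [1,6,7], [2,4,6], [4,6,7]

giving chain groups C_0 ≅ Z^8, C_1 ≅ Z^12, C_2 ≅ Z^6.

∂_1: C_1 → C_0 is given by ∂[p,q] = [q] − [p]. For instance
  ∂[1,7] = [7] − [1].
This gives a 8×12 integer matrix of rank 6; reducing to Smith normal form yields diagonal entries (1,1,1,1,1,1).

Boundary ∂_2: C_2 → C_1 maps a triangle to the signed sum of its edges. For instance
  ∂[2,4,6] = [4,6] − [2,6] + [2,4],
  ∂[1,2,6] = [2,6] − [1,6] + [1,2].
As a 12×6 matrix over Z this has rank 5, with invariant factors (1,1,1,1,1).

Computing H_k = (kernel of ∂_k) / (image of ∂_{k+1}):

  H_0: rank C_0 − rank ∂_1 = 8 − 6 = 2, and the invariant factors of ∂_1 are all 1, so H_0 = Z^2.
  H_1: rank ker ∂_1 − rank ∂_2 = (12 − 6) − 5 = 1, and the invariant factors of ∂_2 are all 1, so H_1 = Z.
  H_2: rank ker ∂_2 − rank ∂_3 = (6 − 5) − 0 = 1, and there is no ∂_3, so H_2 = Z.

As a check, the Euler characteristic is 8 − 12 + 6 = 2, which agrees with 2 − 1 + 1 = 2.

H_0 = Z^2,  H_1 = Z,  H_2 = Z.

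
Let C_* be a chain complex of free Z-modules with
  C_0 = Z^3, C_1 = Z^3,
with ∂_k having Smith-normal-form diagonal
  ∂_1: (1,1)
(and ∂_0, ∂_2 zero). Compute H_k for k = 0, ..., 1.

H_0: b_0 = 3 − 0 − 2 = 1; torsion from ∂_1 factors > 1: none. So H_0 = Z.
H_1: b_1 = 3 − 2 − 0 = 1; torsion from ∂_2 factors > 1: none. So H_1 = Z.

H_0 = Z,  H_1 = Z.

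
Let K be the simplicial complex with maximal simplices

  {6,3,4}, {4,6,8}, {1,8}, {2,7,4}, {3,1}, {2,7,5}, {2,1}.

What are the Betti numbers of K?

b_0 = 1, b_1 = 2, b_2 = 0.

We work with the vertex ordering 1 < 2 < 3 < 4 < 5 < 6 < 7 < 8. The simplices of K, each written with vertices in increasing order, are:

  0-simplices (8): [1], [2], [3], [4], [5], [6], [7], [8]
  1-simplices (13): [1,2], [1,3], [1,8], [2,4], [2,5], [2,7], [3,4], [3,6], [4,6], [4,7], [4,8], [5,7], [6,8]
  2-simplices (4): [2,4,7], [2,5,7], [3,4,6], [4,6,8]

so the chain groups are C_0 ≅ Z^8, C_1 ≅ Z^13, C_2 ≅ Z^4.

Boundary ∂_1: C_1 → C_0 maps an edge to its endpoints' difference, ∂[p,q] = q − p. For instance
  ∂[2,7] = [7] − [2].
The resulting 8×13 matrix has rank 7, and its Smith normal form has invariant factors (1,1,1,1,1,1,1).

The boundary map ∂_2: C_2 → C_1 maps a triangle to the signed sum of its edges. For instance
  ∂[4,6,8] = [6,8] − [4,8] + [4,6],
  ∂[3,4,6] = [4,6] − [3,6] + [3,4].
As a 13×4 matrix over Z this has rank 4, with invariant factors (1,1,1,1).

Reading off H_k = ker ∂_k / im ∂_{k+1}:

  H_0: rank C_0 − rank ∂_1 = 8 − 7 = 1, and the invariant factors of ∂_1 are all 1, so H_0 ≅ Z.
  H_1: rank ker ∂_1 − rank ∂_2 = (13 − 7) − 4 = 2, and the invariant factors of ∂_2 are all 1, so H_1 ≅ Z^2.
  H_2: rank ker ∂_2 − rank ∂_3 = (4 − 4) − 0 = 0, and there is no ∂_3, so H_2 ≅ 0.

Hence the Betti numbers are b_0 = 1, b_1 = 2, b_2 = 0.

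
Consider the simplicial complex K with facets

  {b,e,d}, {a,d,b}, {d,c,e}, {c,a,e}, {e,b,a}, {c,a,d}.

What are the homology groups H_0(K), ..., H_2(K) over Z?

H_0 = Z,  H_1 = 0,  H_2 = Z.

Order the vertices as a < b < c < d < e. Listing each simplex with vertices in this order, K has dimension 2 with simplices:

  0-simplices (5): a, b, c, d, e
  1-simplices (9): ab, ac, ad, ae, bd, be, cd, ce, de
  2-simplices (6): abd, abe, acd, ace, bde, cde

giving chain groups C_0 ≅ Z^5, C_1 ≅ Z^9, C_2 ≅ Z^6.

∂_1: C_1 → C_0 sends each edge [p,q] (with p < q) to q − p. For instance
  ∂de = e − d.
The resulting 5×9 matrix has rank 4, and its Smith normal form has invariant factors (1,1,1,1).

∂_2: C_2 → C_1 maps a triangle to the signed sum of its edges. For instance
  ∂bde = de − be + bd,
  ∂abd = bd − ad + ab.
The resulting 9×6 matrix has rank 5, and its Smith normal form has invariant factors (1,1,1,1,1).

Reading off H_k = ker ∂_k / im ∂_{k+1}:

  H_0: rank C_0 − rank ∂_1 = 5 − 4 = 1, and the invariant factors of ∂_1 are all 1, so H_0 ≅ Z.
  H_1: rank ker ∂_1 − rank ∂_2 = (9 − 4) − 5 = 0, and the invariant factors of ∂_2 are all 1, so H_1 ≅ 0.
  H_2: rank ker ∂_2 − rank ∂_3 = (6 − 5) − 0 = 1, and there is no ∂_3, so H_2 ≅ Z.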